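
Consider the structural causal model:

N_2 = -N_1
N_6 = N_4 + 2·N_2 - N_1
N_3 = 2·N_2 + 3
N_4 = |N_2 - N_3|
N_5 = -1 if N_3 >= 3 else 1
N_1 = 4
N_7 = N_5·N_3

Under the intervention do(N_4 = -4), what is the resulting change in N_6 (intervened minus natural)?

-5

Under do(N_4=-4), the mechanism N_4 = |N_2 - N_3| is discarded; N_4 is fixed at -4.
N_2 = -N_1  [with N_1=4]  = -4
N_6 = N_4 + 2·N_2 - N_1  [with N_4=-4, N_2=-4, N_1=4]  = -16
Without intervention: N_2 = -N_1  [with N_1=4]  = -4; N_3 = 2·N_2 + 3  [with N_2=-4]  = -5; N_4 = |N_2 - N_3|  [with N_2=-4, N_3=-5]  = 1; N_6 = N_4 + 2·N_2 - N_1  [with N_4=1, N_2=-4, N_1=4]  = -11.
Change = -16 − (-11) = -5.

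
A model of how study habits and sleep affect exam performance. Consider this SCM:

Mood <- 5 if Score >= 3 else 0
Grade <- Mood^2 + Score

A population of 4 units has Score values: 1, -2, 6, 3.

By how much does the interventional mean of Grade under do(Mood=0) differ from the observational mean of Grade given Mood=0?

2.5

Every unit gets Mood=0 under the intervention. Grade values become 1, -2, 6, 3; E[Grade|do(Mood=0)] = 2.
E[Grade|Mood=0] averages over only the 2 units with Mood=0 (Score = 1, -2): Grade = 1, -2, mean -0.5.
Difference = 2 − (-0.5) = 2.5.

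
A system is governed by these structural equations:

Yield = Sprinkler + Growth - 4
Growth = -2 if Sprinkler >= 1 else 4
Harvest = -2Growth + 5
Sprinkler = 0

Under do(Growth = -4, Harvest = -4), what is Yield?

The joint intervention fixes Growth = -4, Harvest = -4, removing each variable's own equation.
Yield = Sprinkler + Growth - 4  [with Sprinkler=0, Growth=-4]  = -8

-8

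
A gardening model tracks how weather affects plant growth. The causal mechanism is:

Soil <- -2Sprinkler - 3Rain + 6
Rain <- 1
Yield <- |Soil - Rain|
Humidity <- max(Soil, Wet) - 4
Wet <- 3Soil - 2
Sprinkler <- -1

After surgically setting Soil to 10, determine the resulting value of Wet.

28

The intervention breaks the incoming arrows to Soil: Soil <- -2Sprinkler - 3Rain + 6 no longer applies, and Soil = 10.
Wet = 3Soil - 2  [with Soil=10]  = 28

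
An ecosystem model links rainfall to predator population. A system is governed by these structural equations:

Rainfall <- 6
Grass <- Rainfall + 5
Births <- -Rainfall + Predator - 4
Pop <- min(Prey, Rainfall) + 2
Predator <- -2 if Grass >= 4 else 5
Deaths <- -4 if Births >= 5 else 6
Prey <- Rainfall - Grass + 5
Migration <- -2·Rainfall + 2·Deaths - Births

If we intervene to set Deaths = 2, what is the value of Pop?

2

Intervening sets Deaths = 2 and removes its equation (Deaths <- -4 if Births >= 5 else 6).
Pop is not downstream of the intervention, so its value is determined by the original equations.
Grass = Rainfall + 5  [with Rainfall=6]  = 11
Prey = Rainfall - Grass + 5  [with Rainfall=6, Grass=11]  = 0
Pop = min(Prey, Rainfall) + 2  [with Prey=0, Rainfall=6]  = 2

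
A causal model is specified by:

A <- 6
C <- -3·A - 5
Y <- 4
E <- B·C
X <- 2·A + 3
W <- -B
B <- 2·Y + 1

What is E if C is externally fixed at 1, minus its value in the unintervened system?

Under do(C=1), the mechanism C <- -3·A - 5 is discarded; C is fixed at 1.
B = 2·Y + 1  [with Y=4]  = 9
E = B·C  [with B=9, C=1]  = 9
Without intervention: B = 2·Y + 1  [with Y=4]  = 9; C = -3·A - 5  [with A=6]  = -23; E = B·C  [with B=9, C=-23]  = -207.
Change = 9 − (-207) = 216.

216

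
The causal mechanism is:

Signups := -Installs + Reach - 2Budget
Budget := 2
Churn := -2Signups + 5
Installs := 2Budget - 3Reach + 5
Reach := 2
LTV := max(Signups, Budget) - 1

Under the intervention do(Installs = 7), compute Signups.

-9

The intervention breaks the incoming arrows to Installs: Installs := 2Budget - 3Reach + 5 no longer applies, and Installs = 7.
Signups = -Installs + Reach - 2Budget  [with Installs=7, Reach=2, Budget=2]  = -9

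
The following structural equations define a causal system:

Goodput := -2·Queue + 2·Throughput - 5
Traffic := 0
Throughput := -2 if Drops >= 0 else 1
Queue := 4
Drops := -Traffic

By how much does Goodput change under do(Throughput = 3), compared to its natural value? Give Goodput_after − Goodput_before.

10

Intervening sets Throughput = 3 and removes its equation (Throughput := -2 if Drops >= 0 else 1).
Goodput = -2·Queue + 2·Throughput - 5  [with Queue=4, Throughput=3]  = -7
Without intervention: Drops = -Traffic  [with Traffic=0]  = 0; Throughput = -2 if Drops >= 0 else 1  [with Drops=0]  = -2; Goodput = -2·Queue + 2·Throughput - 5  [with Queue=4, Throughput=-2]  = -17.
Change = -7 − (-17) = 10.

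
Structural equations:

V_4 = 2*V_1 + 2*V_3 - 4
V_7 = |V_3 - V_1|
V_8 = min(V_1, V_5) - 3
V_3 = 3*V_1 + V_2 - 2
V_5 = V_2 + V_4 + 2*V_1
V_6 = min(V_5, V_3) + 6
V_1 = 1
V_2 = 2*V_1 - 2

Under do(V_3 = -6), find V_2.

Under do(V_3=-6), the mechanism V_3 = 3*V_1 + V_2 - 2 is discarded; V_3 is fixed at -6.
Since V_2 is not a descendant of the intervened variable, it is unaffected.
V_2 = 2*V_1 - 2  [with V_1=1]  = 0

0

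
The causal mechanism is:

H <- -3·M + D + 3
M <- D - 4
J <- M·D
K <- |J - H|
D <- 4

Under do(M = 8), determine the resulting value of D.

4

Under do(M=8), the mechanism M <- D - 4 is discarded; M is fixed at 8.
D is not downstream of the intervention, so its value is determined by the original equations.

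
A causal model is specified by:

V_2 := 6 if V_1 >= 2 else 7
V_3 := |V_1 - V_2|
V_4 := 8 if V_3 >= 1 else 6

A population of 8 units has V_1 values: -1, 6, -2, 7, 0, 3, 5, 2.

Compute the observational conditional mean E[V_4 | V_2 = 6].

Observing V_2=6 restricts to units where V_2's equation naturally yields 6: V_1 ∈ {6, 7, 3, 5, 2}. In that subpopulation V_4 = 6, 8, 8, 8, 8, mean 7.6.

7.6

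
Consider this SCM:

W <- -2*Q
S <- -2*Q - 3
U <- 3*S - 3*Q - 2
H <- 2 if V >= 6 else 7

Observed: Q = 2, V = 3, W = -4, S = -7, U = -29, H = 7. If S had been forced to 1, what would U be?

Intervening sets S = 1 and removes its equation (S <- -2*Q - 3).
U = 3*S - 3*Q - 2  [with S=1, Q=2]  = -5

-5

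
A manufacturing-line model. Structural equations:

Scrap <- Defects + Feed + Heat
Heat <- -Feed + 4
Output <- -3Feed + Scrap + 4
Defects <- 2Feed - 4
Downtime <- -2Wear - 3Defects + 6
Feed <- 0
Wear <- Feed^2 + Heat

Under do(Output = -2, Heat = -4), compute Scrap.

-8

The joint intervention fixes Output = -2, Heat = -4, removing each variable's own equation.
Defects = 2Feed - 4  [with Feed=0]  = -4
Scrap = Defects + Feed + Heat  [with Defects=-4, Feed=0, Heat=-4]  = -8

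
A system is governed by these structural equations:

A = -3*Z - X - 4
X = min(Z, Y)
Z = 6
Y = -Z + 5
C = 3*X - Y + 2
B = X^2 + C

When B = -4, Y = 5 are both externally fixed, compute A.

The joint intervention fixes B = -4, Y = 5, removing each variable's own equation.
X = min(Z, Y)  [with Z=6, Y=5]  = 5
A = -3*Z - X - 4  [with Z=6, X=5]  = -27

-27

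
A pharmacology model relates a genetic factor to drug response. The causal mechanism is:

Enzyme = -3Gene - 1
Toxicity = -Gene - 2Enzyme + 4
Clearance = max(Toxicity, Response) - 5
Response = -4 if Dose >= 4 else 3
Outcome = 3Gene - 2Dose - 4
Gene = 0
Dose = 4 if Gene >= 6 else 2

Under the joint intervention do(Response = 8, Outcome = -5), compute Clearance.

The joint intervention fixes Response = 8, Outcome = -5, removing each variable's own equation.
Enzyme = -3Gene - 1  [with Gene=0]  = -1
Toxicity = -Gene - 2Enzyme + 4  [with Gene=0, Enzyme=-1]  = 6
Clearance = max(Toxicity, Response) - 5  [with Toxicity=6, Response=8]  = 3

3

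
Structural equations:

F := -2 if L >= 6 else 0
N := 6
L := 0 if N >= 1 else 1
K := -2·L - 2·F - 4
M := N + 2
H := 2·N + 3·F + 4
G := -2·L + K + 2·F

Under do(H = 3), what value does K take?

-4

do(H=3) replaces the equation H := 2·N + 3·F + 4 with the constant H = 3.
No directed path runs from H to K, so K keeps its natural value.
L = 0 if N >= 1 else 1  [with N=6]  = 0
F = -2 if L >= 6 else 0  [with L=0]  = 0
K = -2·L - 2·F - 4  [with L=0, F=0]  = -4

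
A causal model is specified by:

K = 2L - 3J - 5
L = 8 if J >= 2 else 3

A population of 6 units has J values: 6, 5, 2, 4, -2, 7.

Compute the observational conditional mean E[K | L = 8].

Observing L=8 restricts to units where L's equation naturally yields 8: J ∈ {6, 5, 2, 4, 7}. In that subpopulation K = -7, -4, 5, -1, -10, mean -3.4.

-3.4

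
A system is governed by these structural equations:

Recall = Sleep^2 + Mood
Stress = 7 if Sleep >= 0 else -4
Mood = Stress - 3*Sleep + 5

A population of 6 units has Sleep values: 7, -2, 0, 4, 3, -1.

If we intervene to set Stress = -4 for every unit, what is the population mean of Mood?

do(Stress=-4) breaks Stress's dependence on Sleep. With Stress=-4 fixed, Mood across the units is -20, 7, 1, -11, -8, 4, mean -4.5.

-4.5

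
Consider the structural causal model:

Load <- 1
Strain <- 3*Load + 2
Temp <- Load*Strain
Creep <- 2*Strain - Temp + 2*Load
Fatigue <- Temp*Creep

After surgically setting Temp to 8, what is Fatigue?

do(Temp=8) replaces the equation Temp <- Load*Strain with the constant Temp = 8.
Strain = 3*Load + 2  [with Load=1]  = 5
Creep = 2*Strain - Temp + 2*Load  [with Strain=5, Temp=8, Load=1]  = 4
Fatigue = Temp*Creep  [with Temp=8, Creep=4]  = 32

32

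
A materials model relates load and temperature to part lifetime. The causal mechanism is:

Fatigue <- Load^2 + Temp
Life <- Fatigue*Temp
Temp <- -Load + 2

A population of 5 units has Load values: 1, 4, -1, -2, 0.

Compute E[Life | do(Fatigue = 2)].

Under do(Fatigue=2), Fatigue's equation is replaced by Fatigue=2 for every unit. Per-unit Life: 2, -4, 6, 8, 4. Mean = 3.2.

3.2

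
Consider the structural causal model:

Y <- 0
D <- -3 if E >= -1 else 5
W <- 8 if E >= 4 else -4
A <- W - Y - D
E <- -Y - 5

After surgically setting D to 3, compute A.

do(D=3) replaces the equation D <- -3 if E >= -1 else 5 with the constant D = 3.
E = -Y - 5  [with Y=0]  = -5
W = 8 if E >= 4 else -4  [with E=-5]  = -4
A = W - Y - D  [with W=-4, Y=0, D=3]  = -7

-7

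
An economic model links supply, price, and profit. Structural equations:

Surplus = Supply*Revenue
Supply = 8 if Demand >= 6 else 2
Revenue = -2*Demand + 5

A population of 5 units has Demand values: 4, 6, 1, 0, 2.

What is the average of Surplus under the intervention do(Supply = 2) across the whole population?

-0.4

Under do(Supply=2), Supply's equation is replaced by Supply=2 for every unit. Per-unit Surplus: -6, -14, 6, 10, 2. Mean = -0.4.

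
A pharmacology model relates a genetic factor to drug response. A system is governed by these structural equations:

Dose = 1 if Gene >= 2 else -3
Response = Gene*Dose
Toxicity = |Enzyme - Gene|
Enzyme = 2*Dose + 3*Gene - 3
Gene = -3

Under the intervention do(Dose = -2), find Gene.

-3

Under do(Dose=-2), the mechanism Dose = 1 if Gene >= 2 else -3 is discarded; Dose is fixed at -2.
Gene is not downstream of the intervention, so its value is determined by the original equations.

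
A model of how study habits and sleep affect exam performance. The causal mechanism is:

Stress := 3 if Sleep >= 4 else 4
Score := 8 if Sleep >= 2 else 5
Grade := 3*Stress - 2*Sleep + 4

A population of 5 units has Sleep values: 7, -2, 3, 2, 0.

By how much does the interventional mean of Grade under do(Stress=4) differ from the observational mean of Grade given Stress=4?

Under do(Stress=4), Stress's equation is replaced by Stress=4 for every unit. Per-unit Grade: 2, 20, 10, 12, 16. Mean = 12.
E[Grade|Stress=4] averages over only the 4 units with Stress=4 (Sleep = -2, 3, 2, 0): Grade = 20, 10, 12, 16, mean 14.5.
Difference = 12 − 14.5 = -2.5.

-2.5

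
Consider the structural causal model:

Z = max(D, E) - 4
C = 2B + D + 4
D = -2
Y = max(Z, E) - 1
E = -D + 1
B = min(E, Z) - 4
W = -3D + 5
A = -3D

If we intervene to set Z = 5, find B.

Under do(Z=5), the mechanism Z = max(D, E) - 4 is discarded; Z is fixed at 5.
E = -D + 1  [with D=-2]  = 3
B = min(E, Z) - 4  [with E=3, Z=5]  = -1

-1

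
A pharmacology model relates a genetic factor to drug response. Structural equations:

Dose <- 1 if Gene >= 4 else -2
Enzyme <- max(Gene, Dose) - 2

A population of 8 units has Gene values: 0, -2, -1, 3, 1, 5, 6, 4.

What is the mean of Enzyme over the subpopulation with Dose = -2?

Conditioning on Dose=-2 selects the 5 unit(s) with Gene ∈ {0, -2, -1, 3, 1}. Their Enzyme values: -2, -4, -3, 1, -1. Mean = -1.8.

-1.8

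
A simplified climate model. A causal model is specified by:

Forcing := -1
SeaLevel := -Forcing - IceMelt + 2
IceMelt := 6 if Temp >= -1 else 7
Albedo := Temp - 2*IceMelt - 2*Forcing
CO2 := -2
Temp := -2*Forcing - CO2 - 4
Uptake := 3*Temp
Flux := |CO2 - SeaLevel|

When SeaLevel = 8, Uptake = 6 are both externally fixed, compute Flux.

10

Under do(SeaLevel = 8, Uptake = 6), each intervened variable's structural equation is replaced by its fixed value.
Flux = |CO2 - SeaLevel|  [with CO2=-2, SeaLevel=8]  = 10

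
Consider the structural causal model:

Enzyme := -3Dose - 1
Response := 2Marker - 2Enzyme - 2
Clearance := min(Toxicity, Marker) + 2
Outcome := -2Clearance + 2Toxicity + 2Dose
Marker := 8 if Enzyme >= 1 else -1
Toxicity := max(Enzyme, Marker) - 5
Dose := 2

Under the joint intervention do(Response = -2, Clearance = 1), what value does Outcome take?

-10

Setting Response = -2, Clearance = 1 by intervention discards those variables' equations.
Enzyme = -3Dose - 1  [with Dose=2]  = -7
Marker = 8 if Enzyme >= 1 else -1  [with Enzyme=-7]  = -1
Toxicity = max(Enzyme, Marker) - 5  [with Enzyme=-7, Marker=-1]  = -6
Outcome = -2Clearance + 2Toxicity + 2Dose  [with Clearance=1, Toxicity=-6, Dose=2]  = -10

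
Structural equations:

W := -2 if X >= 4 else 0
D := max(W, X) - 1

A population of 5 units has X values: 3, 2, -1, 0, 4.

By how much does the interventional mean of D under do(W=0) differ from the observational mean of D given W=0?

0.55

Under do(W=0), W's equation is replaced by W=0 for every unit. Per-unit D: 2, 1, -1, -1, 3. Mean = 0.8.
Conditioning on W=0 selects the 4 unit(s) with X ∈ {3, 2, -1, 0}. Their D values: 2, 1, -1, -1. Mean = 0.25.
Difference = 0.8 − 0.25 = 0.55.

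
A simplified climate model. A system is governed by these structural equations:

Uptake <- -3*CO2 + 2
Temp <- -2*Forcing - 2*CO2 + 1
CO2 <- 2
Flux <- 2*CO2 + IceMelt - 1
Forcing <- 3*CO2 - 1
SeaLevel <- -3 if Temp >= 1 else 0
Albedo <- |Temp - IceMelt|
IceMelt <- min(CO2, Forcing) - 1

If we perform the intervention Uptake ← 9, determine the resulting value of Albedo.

do(Uptake=9) replaces the equation Uptake <- -3*CO2 + 2 with the constant Uptake = 9.
Albedo is not downstream of the intervention, so its value is determined by the original equations.
Forcing = 3*CO2 - 1  [with CO2=2]  = 5
Temp = -2*Forcing - 2*CO2 + 1  [with Forcing=5, CO2=2]  = -13
IceMelt = min(CO2, Forcing) - 1  [with CO2=2, Forcing=5]  = 1
Albedo = |Temp - IceMelt|  [with Temp=-13, IceMelt=1]  = 14

14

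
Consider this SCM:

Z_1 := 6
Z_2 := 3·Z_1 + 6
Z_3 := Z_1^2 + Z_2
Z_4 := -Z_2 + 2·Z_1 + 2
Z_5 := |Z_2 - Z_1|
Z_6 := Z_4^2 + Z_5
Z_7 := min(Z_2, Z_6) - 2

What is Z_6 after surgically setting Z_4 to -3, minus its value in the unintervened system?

Under do(Z_4=-3), the mechanism Z_4 := -Z_2 + 2·Z_1 + 2 is discarded; Z_4 is fixed at -3.
Z_2 = 3·Z_1 + 6  [with Z_1=6]  = 24
Z_5 = |Z_2 - Z_1|  [with Z_2=24, Z_1=6]  = 18
Z_6 = Z_4^2 + Z_5  [with Z_4=-3, Z_5=18]  = 27
Without intervention: Z_2 = 3·Z_1 + 6  [with Z_1=6]  = 24; Z_4 = -Z_2 + 2·Z_1 + 2  [with Z_2=24, Z_1=6]  = -10; Z_5 = |Z_2 - Z_1|  [with Z_2=24, Z_1=6]  = 18; Z_6 = Z_4^2 + Z_5  [with Z_4=-10, Z_5=18]  = 118.
Change = 27 − 118 = -91.

-91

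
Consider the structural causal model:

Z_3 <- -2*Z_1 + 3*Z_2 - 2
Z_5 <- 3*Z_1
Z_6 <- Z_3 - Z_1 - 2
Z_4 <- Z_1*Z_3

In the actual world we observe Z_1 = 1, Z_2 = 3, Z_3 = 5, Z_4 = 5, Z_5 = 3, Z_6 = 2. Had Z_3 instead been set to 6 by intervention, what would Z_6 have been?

The intervention breaks the incoming arrows to Z_3: Z_3 <- -2*Z_1 + 3*Z_2 - 2 no longer applies, and Z_3 = 6.
Z_6 = Z_3 - Z_1 - 2  [with Z_3=6, Z_1=1]  = 3

3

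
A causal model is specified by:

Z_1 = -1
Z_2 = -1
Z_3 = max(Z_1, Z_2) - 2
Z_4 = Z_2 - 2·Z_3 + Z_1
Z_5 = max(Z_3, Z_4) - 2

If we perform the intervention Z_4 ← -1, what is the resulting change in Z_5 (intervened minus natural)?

Intervening sets Z_4 = -1 and removes its equation (Z_4 = Z_2 - 2·Z_3 + Z_1).
Z_3 = max(Z_1, Z_2) - 2  [with Z_1=-1, Z_2=-1]  = -3
Z_5 = max(Z_3, Z_4) - 2  [with Z_3=-3, Z_4=-1]  = -3
Without intervention: Z_3 = max(Z_1, Z_2) - 2  [with Z_1=-1, Z_2=-1]  = -3; Z_4 = Z_2 - 2·Z_3 + Z_1  [with Z_2=-1, Z_3=-3, Z_1=-1]  = 4; Z_5 = max(Z_3, Z_4) - 2  [with Z_3=-3, Z_4=4]  = 2.
Change = -3 − 2 = -5.

-5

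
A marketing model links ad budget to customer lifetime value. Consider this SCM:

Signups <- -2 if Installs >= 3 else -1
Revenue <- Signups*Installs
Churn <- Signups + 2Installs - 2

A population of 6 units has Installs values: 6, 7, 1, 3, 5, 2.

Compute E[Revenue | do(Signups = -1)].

-4

Under do(Signups=-1), Signups's equation is replaced by Signups=-1 for every unit. Per-unit Revenue: -6, -7, -1, -3, -5, -2. Mean = -4.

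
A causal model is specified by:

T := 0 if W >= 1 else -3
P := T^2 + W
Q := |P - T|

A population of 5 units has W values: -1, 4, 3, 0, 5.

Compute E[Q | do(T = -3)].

Under do(T=-3), T's equation is replaced by T=-3 for every unit. Per-unit Q: 11, 16, 15, 12, 17. Mean = 14.2.

14.2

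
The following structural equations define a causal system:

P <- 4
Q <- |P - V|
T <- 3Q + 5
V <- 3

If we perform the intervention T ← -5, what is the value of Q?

1

Under do(T=-5), the mechanism T <- 3Q + 5 is discarded; T is fixed at -5.
Since Q is not a descendant of the intervened variable, it is unaffected.
Q = |P - V|  [with P=4, V=3]  = 1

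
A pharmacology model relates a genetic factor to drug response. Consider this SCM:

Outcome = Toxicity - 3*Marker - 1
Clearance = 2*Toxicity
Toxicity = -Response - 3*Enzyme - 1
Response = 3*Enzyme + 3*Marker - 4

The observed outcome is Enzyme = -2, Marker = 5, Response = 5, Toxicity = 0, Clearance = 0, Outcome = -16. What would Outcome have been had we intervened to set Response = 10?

The intervention breaks the incoming arrows to Response: Response = 3*Enzyme + 3*Marker - 4 no longer applies, and Response = 10.
Toxicity = -Response - 3*Enzyme - 1  [with Response=10, Enzyme=-2]  = -5
Outcome = Toxicity - 3*Marker - 1  [with Toxicity=-5, Marker=5]  = -21

-21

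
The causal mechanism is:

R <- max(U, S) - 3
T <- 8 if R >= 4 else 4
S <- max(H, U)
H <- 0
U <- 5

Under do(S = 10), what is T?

do(S=10) replaces the equation S <- max(H, U) with the constant S = 10.
R = max(U, S) - 3  [with U=5, S=10]  = 7
T = 8 if R >= 4 else 4  [with R=7]  = 8

8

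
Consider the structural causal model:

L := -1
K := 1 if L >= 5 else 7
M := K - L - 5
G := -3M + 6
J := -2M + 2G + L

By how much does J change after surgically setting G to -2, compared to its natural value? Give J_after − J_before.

Intervening sets G = -2 and removes its equation (G := -3M + 6).
K = 1 if L >= 5 else 7  [with L=-1]  = 7
M = K - L - 5  [with K=7, L=-1]  = 3
J = -2M + 2G + L  [with M=3, G=-2, L=-1]  = -11
Without intervention: K = 1 if L >= 5 else 7  [with L=-1]  = 7; M = K - L - 5  [with K=7, L=-1]  = 3; G = -3M + 6  [with M=3]  = -3; J = -2M + 2G + L  [with M=3, G=-3, L=-1]  = -13.
Change = -11 − (-13) = 2.

2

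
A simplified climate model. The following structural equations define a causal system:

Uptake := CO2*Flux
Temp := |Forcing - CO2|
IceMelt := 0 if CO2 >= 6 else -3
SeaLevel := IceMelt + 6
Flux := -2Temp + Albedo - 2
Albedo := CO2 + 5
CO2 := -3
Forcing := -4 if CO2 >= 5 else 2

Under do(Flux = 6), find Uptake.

do(Flux=6) replaces the equation Flux := -2Temp + Albedo - 2 with the constant Flux = 6.
Uptake = CO2*Flux  [with CO2=-3, Flux=6]  = -18

-18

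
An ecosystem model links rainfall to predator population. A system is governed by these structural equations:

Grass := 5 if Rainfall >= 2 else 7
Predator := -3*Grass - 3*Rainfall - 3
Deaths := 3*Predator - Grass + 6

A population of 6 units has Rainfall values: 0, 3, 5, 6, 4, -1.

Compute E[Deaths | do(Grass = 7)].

-98.5

Under do(Grass=7), Grass's equation is replaced by Grass=7 for every unit. Per-unit Deaths: -73, -100, -118, -127, -109, -64. Mean = -98.5.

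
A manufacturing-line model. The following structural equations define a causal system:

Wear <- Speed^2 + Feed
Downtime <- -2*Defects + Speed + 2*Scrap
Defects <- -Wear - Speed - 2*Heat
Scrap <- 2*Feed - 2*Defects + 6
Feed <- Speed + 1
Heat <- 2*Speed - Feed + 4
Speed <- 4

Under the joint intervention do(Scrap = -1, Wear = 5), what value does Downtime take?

Under do(Scrap = -1, Wear = 5), each intervened variable's structural equation is replaced by its fixed value.
Feed = Speed + 1  [with Speed=4]  = 5
Heat = 2*Speed - Feed + 4  [with Speed=4, Feed=5]  = 7
Defects = -Wear - Speed - 2*Heat  [with Wear=5, Speed=4, Heat=7]  = -23
Downtime = -2*Defects + Speed + 2*Scrap  [with Defects=-23, Speed=4, Scrap=-1]  = 48

48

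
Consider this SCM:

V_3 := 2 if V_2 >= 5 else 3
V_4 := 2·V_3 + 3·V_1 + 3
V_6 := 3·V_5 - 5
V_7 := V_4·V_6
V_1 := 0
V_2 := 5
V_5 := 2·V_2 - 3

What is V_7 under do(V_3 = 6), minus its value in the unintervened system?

128

The intervention breaks the incoming arrows to V_3: V_3 := 2 if V_2 >= 5 else 3 no longer applies, and V_3 = 6.
V_4 = 2·V_3 + 3·V_1 + 3  [with V_3=6, V_1=0]  = 15
V_5 = 2·V_2 - 3  [with V_2=5]  = 7
V_6 = 3·V_5 - 5  [with V_5=7]  = 16
V_7 = V_4·V_6  [with V_4=15, V_6=16]  = 240
Without intervention: V_3 = 2 if V_2 >= 5 else 3  [with V_2=5]  = 2; V_4 = 2·V_3 + 3·V_1 + 3  [with V_3=2, V_1=0]  = 7; V_5 = 2·V_2 - 3  [with V_2=5]  = 7; V_6 = 3·V_5 - 5  [with V_5=7]  = 16; V_7 = V_4·V_6  [with V_4=7, V_6=16]  = 112.
Change = 240 − 112 = 128.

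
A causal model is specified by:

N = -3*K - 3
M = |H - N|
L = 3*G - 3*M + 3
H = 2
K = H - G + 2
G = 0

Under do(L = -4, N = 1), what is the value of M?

1

Setting L = -4, N = 1 by intervention discards those variables' equations.
M = |H - N|  [with H=2, N=1]  = 1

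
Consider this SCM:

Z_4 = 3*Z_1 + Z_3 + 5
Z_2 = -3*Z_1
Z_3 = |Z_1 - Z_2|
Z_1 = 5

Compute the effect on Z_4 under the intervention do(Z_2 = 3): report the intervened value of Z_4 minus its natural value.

Under do(Z_2=3), the mechanism Z_2 = -3*Z_1 is discarded; Z_2 is fixed at 3.
Z_3 = |Z_1 - Z_2|  [with Z_1=5, Z_2=3]  = 2
Z_4 = 3*Z_1 + Z_3 + 5  [with Z_1=5, Z_3=2]  = 22
Without intervention: Z_2 = -3*Z_1  [with Z_1=5]  = -15; Z_3 = |Z_1 - Z_2|  [with Z_1=5, Z_2=-15]  = 20; Z_4 = 3*Z_1 + Z_3 + 5  [with Z_1=5, Z_3=20]  = 40.
Change = 22 − 40 = -18.

-18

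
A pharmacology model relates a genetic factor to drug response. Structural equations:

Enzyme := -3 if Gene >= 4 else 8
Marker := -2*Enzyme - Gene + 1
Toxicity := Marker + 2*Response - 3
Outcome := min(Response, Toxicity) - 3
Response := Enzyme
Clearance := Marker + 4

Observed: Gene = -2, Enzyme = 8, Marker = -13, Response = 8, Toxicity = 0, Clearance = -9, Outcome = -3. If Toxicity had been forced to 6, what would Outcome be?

3

Under do(Toxicity=6), the mechanism Toxicity := Marker + 2*Response - 3 is discarded; Toxicity is fixed at 6.
Enzyme = -3 if Gene >= 4 else 8  [with Gene=-2]  = 8
Response = Enzyme  [with Enzyme=8]  = 8
Outcome = min(Response, Toxicity) - 3  [with Response=8, Toxicity=6]  = 3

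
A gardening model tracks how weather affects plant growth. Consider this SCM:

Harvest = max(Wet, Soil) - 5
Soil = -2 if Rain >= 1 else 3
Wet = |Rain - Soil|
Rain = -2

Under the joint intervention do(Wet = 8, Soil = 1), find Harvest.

The joint intervention fixes Wet = 8, Soil = 1, removing each variable's own equation.
Harvest = max(Wet, Soil) - 5  [with Wet=8, Soil=1]  = 3

3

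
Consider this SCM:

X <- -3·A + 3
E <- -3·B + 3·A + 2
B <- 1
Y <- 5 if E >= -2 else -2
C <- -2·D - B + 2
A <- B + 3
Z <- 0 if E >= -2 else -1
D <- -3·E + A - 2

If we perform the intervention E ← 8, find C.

45

The intervention breaks the incoming arrows to E: E <- -3·B + 3·A + 2 no longer applies, and E = 8.
A = B + 3  [with B=1]  = 4
D = -3·E + A - 2  [with E=8, A=4]  = -22
C = -2·D - B + 2  [with D=-22, B=1]  = 45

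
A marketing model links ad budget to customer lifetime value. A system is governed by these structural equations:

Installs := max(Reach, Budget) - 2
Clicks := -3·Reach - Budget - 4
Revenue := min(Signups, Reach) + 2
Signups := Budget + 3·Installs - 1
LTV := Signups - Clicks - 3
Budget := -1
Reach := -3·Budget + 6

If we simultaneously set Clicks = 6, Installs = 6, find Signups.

Setting Clicks = 6, Installs = 6 by intervention discards those variables' equations.
Signups = Budget + 3·Installs - 1  [with Budget=-1, Installs=6]  = 16

16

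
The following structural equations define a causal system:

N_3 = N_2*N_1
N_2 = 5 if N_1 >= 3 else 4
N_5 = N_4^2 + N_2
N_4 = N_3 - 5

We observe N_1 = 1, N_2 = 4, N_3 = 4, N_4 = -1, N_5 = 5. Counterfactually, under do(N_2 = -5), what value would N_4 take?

Under do(N_2=-5), the mechanism N_2 = 5 if N_1 >= 3 else 4 is discarded; N_2 is fixed at -5.
N_3 = N_2*N_1  [with N_2=-5, N_1=1]  = -5
N_4 = N_3 - 5  [with N_3=-5]  = -10

-10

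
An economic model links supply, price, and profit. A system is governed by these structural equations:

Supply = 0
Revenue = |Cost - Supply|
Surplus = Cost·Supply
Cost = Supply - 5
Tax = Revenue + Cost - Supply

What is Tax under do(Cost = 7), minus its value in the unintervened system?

Under do(Cost=7), the mechanism Cost = Supply - 5 is discarded; Cost is fixed at 7.
Revenue = |Cost - Supply|  [with Cost=7, Supply=0]  = 7
Tax = Revenue + Cost - Supply  [with Revenue=7, Cost=7, Supply=0]  = 14
Without intervention: Cost = Supply - 5  [with Supply=0]  = -5; Revenue = |Cost - Supply|  [with Cost=-5, Supply=0]  = 5; Tax = Revenue + Cost - Supply  [with Revenue=5, Cost=-5, Supply=0]  = 0.
Change = 14 − 0 = 14.

14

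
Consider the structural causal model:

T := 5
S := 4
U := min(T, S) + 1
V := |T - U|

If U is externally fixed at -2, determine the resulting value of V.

7

The intervention breaks the incoming arrows to U: U := min(T, S) + 1 no longer applies, and U = -2.
V = |T - U|  [with T=5, U=-2]  = 7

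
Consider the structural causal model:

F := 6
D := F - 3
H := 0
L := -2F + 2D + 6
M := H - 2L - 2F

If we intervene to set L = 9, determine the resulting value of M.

-30

Intervening sets L = 9 and removes its equation (L := -2F + 2D + 6).
M = H - 2L - 2F  [with H=0, L=9, F=6]  = -30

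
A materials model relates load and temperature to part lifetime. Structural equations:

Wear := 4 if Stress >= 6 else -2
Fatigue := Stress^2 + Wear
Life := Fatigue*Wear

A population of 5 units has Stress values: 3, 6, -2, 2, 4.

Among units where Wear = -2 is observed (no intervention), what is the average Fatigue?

Conditioning on Wear=-2 selects the 4 unit(s) with Stress ∈ {3, -2, 2, 4}. Their Fatigue values: 7, 2, 2, 14. Mean = 6.25.

6.25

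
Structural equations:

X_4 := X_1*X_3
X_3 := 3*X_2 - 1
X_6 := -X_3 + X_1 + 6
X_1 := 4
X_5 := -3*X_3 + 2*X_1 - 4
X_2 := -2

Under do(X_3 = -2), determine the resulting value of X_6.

12

The intervention breaks the incoming arrows to X_3: X_3 := 3*X_2 - 1 no longer applies, and X_3 = -2.
X_6 = -X_3 + X_1 + 6  [with X_3=-2, X_1=4]  = 12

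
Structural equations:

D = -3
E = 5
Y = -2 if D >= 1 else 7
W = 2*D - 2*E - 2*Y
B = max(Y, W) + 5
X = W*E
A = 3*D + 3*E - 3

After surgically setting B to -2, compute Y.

7

do(B=-2) replaces the equation B = max(Y, W) + 5 with the constant B = -2.
Y is not downstream of the intervention, so its value is determined by the original equations.
Y = -2 if D >= 1 else 7  [with D=-3]  = 7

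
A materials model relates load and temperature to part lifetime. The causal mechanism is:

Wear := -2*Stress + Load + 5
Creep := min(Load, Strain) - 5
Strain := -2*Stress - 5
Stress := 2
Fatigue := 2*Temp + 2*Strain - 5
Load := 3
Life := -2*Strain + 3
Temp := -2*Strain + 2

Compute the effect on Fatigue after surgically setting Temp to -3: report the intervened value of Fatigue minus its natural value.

The intervention breaks the incoming arrows to Temp: Temp := -2*Strain + 2 no longer applies, and Temp = -3.
Strain = -2*Stress - 5  [with Stress=2]  = -9
Fatigue = 2*Temp + 2*Strain - 5  [with Temp=-3, Strain=-9]  = -29
Without intervention: Strain = -2*Stress - 5  [with Stress=2]  = -9; Temp = -2*Strain + 2  [with Strain=-9]  = 20; Fatigue = 2*Temp + 2*Strain - 5  [with Temp=20, Strain=-9]  = 17.
Change = -29 − 17 = -46.

-46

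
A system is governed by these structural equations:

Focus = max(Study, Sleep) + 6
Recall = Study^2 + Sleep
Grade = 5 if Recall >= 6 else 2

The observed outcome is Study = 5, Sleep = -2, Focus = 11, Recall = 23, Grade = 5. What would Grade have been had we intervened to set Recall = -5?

2

Intervening sets Recall = -5 and removes its equation (Recall = Study^2 + Sleep).
Grade = 5 if Recall >= 6 else 2  [with Recall=-5]  = 2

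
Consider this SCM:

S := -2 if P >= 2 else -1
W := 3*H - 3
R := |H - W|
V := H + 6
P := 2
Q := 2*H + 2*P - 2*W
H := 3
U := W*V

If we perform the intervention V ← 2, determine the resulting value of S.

-2

Intervening sets V = 2 and removes its equation (V := H + 6).
No directed path runs from V to S, so S keeps its natural value.
S = -2 if P >= 2 else -1  [with P=2]  = -2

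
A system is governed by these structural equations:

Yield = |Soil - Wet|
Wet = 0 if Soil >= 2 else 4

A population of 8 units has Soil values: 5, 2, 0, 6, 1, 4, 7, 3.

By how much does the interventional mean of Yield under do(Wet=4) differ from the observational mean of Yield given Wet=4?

-1.5

Under do(Wet=4), Wet's equation is replaced by Wet=4 for every unit. Per-unit Yield: 1, 2, 4, 2, 3, 0, 3, 1. Mean = 2.
Observing Wet=4 restricts to units where Wet's equation naturally yields 4: Soil ∈ {0, 1}. In that subpopulation Yield = 4, 3, mean 3.5.
Difference = 2 − 3.5 = -1.5.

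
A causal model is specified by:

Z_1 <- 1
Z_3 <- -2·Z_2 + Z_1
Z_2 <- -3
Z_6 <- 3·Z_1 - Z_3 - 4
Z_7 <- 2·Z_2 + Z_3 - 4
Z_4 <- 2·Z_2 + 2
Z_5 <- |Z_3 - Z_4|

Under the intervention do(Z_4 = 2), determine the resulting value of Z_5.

5

Intervening sets Z_4 = 2 and removes its equation (Z_4 <- 2·Z_2 + 2).
Z_3 = -2·Z_2 + Z_1  [with Z_2=-3, Z_1=1]  = 7
Z_5 = |Z_3 - Z_4|  [with Z_3=7, Z_4=2]  = 5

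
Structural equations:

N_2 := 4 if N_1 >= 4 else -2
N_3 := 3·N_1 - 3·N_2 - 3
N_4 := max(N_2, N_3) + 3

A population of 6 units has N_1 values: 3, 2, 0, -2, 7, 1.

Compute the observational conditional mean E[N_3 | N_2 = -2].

Conditioning on N_2=-2 selects the 5 unit(s) with N_1 ∈ {3, 2, 0, -2, 1}. Their N_3 values: 12, 9, 3, -3, 6. Mean = 5.4.

5.4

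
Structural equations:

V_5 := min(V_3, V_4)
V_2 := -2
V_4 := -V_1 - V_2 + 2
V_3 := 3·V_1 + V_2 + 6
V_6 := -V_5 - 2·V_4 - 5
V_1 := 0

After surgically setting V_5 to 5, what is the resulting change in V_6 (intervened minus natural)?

The intervention breaks the incoming arrows to V_5: V_5 := min(V_3, V_4) no longer applies, and V_5 = 5.
V_4 = -V_1 - V_2 + 2  [with V_1=0, V_2=-2]  = 4
V_6 = -V_5 - 2·V_4 - 5  [with V_5=5, V_4=4]  = -18
Without intervention: V_3 = 3·V_1 + V_2 + 6  [with V_1=0, V_2=-2]  = 4; V_4 = -V_1 - V_2 + 2  [with V_1=0, V_2=-2]  = 4; V_5 = min(V_3, V_4)  [with V_3=4, V_4=4]  = 4; V_6 = -V_5 - 2·V_4 - 5  [with V_5=4, V_4=4]  = -17.
Change = -18 − (-17) = -1.

-1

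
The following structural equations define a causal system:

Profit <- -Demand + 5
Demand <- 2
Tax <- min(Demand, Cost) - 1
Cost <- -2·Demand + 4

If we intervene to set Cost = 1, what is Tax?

0

The intervention breaks the incoming arrows to Cost: Cost <- -2·Demand + 4 no longer applies, and Cost = 1.
Tax = min(Demand, Cost) - 1  [with Demand=2, Cost=1]  = 0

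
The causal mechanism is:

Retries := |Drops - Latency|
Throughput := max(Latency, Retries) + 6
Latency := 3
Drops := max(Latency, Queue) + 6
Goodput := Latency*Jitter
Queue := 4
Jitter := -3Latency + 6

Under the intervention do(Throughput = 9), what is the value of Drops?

10

do(Throughput=9) replaces the equation Throughput := max(Latency, Retries) + 6 with the constant Throughput = 9.
Drops is not downstream of the intervention, so its value is determined by the original equations.
Drops = max(Latency, Queue) + 6  [with Latency=3, Queue=4]  = 10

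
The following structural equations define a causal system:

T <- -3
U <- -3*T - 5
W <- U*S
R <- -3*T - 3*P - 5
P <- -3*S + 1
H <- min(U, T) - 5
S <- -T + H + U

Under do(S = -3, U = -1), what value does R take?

-26

Under do(S = -3, U = -1), each intervened variable's structural equation is replaced by its fixed value.
P = -3*S + 1  [with S=-3]  = 10
R = -3*T - 3*P - 5  [with T=-3, P=10]  = -26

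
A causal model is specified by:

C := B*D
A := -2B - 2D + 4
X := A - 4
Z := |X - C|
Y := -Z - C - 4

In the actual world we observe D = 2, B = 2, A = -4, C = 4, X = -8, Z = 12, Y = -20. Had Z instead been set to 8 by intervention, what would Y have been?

Intervening sets Z = 8 and removes its equation (Z := |X - C|).
C = B*D  [with B=2, D=2]  = 4
Y = -Z - C - 4  [with Z=8, C=4]  = -16

-16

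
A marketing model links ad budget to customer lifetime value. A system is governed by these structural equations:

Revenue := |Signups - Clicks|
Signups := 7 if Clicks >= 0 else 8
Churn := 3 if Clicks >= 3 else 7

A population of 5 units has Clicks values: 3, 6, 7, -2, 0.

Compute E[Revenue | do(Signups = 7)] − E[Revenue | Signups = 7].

do(Signups=7) breaks Signups's dependence on Clicks. With Signups=7 fixed, Revenue across the units is 4, 1, 0, 9, 7, mean 4.2.
Conditioning on Signups=7 selects the 4 unit(s) with Clicks ∈ {3, 6, 7, 0}. Their Revenue values: 4, 1, 0, 7. Mean = 3.
Difference = 4.2 − 3 = 1.2.

1.2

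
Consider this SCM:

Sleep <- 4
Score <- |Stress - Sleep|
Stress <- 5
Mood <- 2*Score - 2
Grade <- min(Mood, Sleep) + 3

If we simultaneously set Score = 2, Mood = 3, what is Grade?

Setting Score = 2, Mood = 3 by intervention discards those variables' equations.
Grade = min(Mood, Sleep) + 3  [with Mood=3, Sleep=4]  = 6

6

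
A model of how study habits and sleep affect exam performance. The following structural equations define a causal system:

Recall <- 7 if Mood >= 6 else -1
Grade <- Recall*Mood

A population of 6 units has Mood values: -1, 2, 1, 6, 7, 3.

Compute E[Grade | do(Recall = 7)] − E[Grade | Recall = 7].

Under do(Recall=7), Recall's equation is replaced by Recall=7 for every unit. Per-unit Grade: -7, 14, 7, 42, 49, 21. Mean = 21.
E[Grade|Recall=7] averages over only the 2 units with Recall=7 (Mood = 6, 7): Grade = 42, 49, mean 45.5.
Difference = 21 − 45.5 = -24.5.

-24.5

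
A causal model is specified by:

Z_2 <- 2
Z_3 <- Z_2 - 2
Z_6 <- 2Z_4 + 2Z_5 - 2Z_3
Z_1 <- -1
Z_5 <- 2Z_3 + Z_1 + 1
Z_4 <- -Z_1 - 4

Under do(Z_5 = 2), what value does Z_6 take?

The intervention breaks the incoming arrows to Z_5: Z_5 <- 2Z_3 + Z_1 + 1 no longer applies, and Z_5 = 2.
Z_3 = Z_2 - 2  [with Z_2=2]  = 0
Z_4 = -Z_1 - 4  [with Z_1=-1]  = -3
Z_6 = 2Z_4 + 2Z_5 - 2Z_3  [with Z_4=-3, Z_5=2, Z_3=0]  = -2

-2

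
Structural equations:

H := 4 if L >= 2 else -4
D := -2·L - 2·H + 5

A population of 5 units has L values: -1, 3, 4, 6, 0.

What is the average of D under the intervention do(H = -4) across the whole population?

8.2

Under do(H=-4), H's equation is replaced by H=-4 for every unit. Per-unit D: 15, 7, 5, 1, 13. Mean = 8.2.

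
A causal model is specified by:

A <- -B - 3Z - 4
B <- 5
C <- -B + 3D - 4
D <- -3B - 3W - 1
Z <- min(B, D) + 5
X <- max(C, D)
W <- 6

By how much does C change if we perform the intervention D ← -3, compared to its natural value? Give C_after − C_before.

The intervention breaks the incoming arrows to D: D <- -3B - 3W - 1 no longer applies, and D = -3.
C = -B + 3D - 4  [with B=5, D=-3]  = -18
Without intervention: D = -3B - 3W - 1  [with B=5, W=6]  = -34; C = -B + 3D - 4  [with B=5, D=-34]  = -111.
Change = -18 − (-111) = 93.

93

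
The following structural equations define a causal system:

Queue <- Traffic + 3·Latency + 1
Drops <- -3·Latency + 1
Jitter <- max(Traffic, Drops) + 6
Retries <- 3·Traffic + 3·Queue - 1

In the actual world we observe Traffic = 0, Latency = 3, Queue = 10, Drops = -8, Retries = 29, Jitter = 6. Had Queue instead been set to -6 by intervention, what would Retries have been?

do(Queue=-6) replaces the equation Queue <- Traffic + 3·Latency + 1 with the constant Queue = -6.
Retries = 3·Traffic + 3·Queue - 1  [with Traffic=0, Queue=-6]  = -19

-19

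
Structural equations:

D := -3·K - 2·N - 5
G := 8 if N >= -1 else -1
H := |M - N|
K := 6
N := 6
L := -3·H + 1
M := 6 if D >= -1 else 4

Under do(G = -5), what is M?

do(G=-5) replaces the equation G := 8 if N >= -1 else -1 with the constant G = -5.
M is not downstream of the intervention, so its value is determined by the original equations.
D = -3·K - 2·N - 5  [with K=6, N=6]  = -35
M = 6 if D >= -1 else 4  [with D=-35]  = 4

4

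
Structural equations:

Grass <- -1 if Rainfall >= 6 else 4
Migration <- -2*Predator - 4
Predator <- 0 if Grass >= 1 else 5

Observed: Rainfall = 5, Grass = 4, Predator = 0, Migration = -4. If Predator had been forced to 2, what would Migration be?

-8

The intervention breaks the incoming arrows to Predator: Predator <- 0 if Grass >= 1 else 5 no longer applies, and Predator = 2.
Migration = -2*Predator - 4  [with Predator=2]  = -8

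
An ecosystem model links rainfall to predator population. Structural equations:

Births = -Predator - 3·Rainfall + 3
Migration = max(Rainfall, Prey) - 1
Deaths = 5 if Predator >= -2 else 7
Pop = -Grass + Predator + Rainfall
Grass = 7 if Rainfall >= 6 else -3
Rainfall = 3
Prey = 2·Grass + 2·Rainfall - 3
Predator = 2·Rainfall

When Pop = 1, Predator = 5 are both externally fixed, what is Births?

Setting Pop = 1, Predator = 5 by intervention discards those variables' equations.
Births = -Predator - 3·Rainfall + 3  [with Predator=5, Rainfall=3]  = -11

-11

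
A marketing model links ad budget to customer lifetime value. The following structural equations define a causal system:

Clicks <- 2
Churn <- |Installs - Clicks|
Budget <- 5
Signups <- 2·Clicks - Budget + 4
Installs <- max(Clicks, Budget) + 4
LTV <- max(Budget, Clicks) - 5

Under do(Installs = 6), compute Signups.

The intervention breaks the incoming arrows to Installs: Installs <- max(Clicks, Budget) + 4 no longer applies, and Installs = 6.
Signups is not downstream of the intervention, so its value is determined by the original equations.
Signups = 2·Clicks - Budget + 4  [with Clicks=2, Budget=5]  = 3

3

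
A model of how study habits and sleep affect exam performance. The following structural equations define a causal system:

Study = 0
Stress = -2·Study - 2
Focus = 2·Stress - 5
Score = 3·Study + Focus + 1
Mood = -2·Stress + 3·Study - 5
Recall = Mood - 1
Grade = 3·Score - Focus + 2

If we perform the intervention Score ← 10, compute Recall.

Under do(Score=10), the mechanism Score = 3·Study + Focus + 1 is discarded; Score is fixed at 10.
Since Recall is not a descendant of the intervened variable, it is unaffected.
Stress = -2·Study - 2  [with Study=0]  = -2
Mood = -2·Stress + 3·Study - 5  [with Stress=-2, Study=0]  = -1
Recall = Mood - 1  [with Mood=-1]  = -2

-2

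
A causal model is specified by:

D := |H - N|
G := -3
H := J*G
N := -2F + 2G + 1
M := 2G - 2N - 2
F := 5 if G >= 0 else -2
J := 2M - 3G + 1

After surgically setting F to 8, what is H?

Under do(F=8), the mechanism F := 5 if G >= 0 else -2 is discarded; F is fixed at 8.
N = -2F + 2G + 1  [with F=8, G=-3]  = -21
M = 2G - 2N - 2  [with G=-3, N=-21]  = 34
J = 2M - 3G + 1  [with M=34, G=-3]  = 78
H = J*G  [with J=78, G=-3]  = -234

-234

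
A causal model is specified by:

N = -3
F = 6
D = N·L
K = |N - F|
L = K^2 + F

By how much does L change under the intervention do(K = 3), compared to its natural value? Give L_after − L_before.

The intervention breaks the incoming arrows to K: K = |N - F| no longer applies, and K = 3.
L = K^2 + F  [with K=3, F=6]  = 15
Without intervention: K = |N - F|  [with N=-3, F=6]  = 9; L = K^2 + F  [with K=9, F=6]  = 87.
Change = 15 − 87 = -72.

-72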